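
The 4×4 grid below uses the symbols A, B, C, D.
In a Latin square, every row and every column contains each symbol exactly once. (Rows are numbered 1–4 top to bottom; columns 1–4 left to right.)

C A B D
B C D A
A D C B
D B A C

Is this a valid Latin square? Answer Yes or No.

Yes

Each row is a permutation of the 4 symbols, and so is each column.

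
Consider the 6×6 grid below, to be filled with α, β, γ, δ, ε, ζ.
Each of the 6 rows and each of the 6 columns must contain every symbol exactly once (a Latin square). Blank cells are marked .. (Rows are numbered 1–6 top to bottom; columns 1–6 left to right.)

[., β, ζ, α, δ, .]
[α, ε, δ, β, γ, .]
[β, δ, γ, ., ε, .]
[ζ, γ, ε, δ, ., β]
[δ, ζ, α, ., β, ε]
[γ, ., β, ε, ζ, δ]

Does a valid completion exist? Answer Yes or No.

No row or column among the givens repeats a symbol, and propagating forced cells runs into no contradiction.
One valid completion exists (for instance, ε β ζ α δ γ / α ε δ β γ ζ / β δ γ ζ ε α / ζ γ ε δ α β / δ ζ α γ β ε / γ α β ε ζ δ).

Yes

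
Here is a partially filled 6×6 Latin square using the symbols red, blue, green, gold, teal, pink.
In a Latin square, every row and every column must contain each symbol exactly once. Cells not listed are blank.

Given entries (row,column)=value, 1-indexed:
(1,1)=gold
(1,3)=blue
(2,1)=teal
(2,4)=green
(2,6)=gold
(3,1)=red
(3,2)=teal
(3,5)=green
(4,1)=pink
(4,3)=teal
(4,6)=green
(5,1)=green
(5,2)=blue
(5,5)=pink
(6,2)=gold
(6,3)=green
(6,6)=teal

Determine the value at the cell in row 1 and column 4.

Row 4, column 2: row 4 has {green, teal, pink} and column 2 has {blue, gold, teal}, leaving only red.
Row 2, column 2: row 2 has {green, gold, teal} and column 2 has {red, blue, gold, teal}, leaving only pink.
Row 1, column 2: row 1 has {blue, gold} and column 2 has {red, blue, gold, teal, pink}, leaving only green.
Row 2, column 3: row 2 has {green, gold, teal, pink} and column 3 has {blue, green, teal}, leaving only red.
Row 2, column 5: row 2 has {red, green, gold, teal, pink} and column 5 has {green, pink}, leaving only blue.
Row 4, column 5: row 4 has {red, green, teal, pink} and column 5 has {blue, green, pink}, leaving only gold.
Row 4, column 4: row 4 has {red, green, gold, teal, pink} and column 4 has {green}, leaving only blue.
Row 5, column 3: row 5 has {blue, green, pink} and column 3 has {red, blue, green, teal}, leaving only gold.
Row 3, column 3: row 3 has {red, green, teal} and column 3 has {red, blue, green, gold, teal}, leaving only pink.
Row 3, column 4: row 3 has {red, green, teal, pink} and column 4 has {blue, green}, leaving only gold.
Row 3, column 6: row 3 has {red, green, gold, teal, pink} and column 6 has {green, gold, teal}, leaving only blue.
Row 5, column 6: row 5 has {blue, green, gold, pink} and column 6 has {blue, green, gold, teal}, leaving only red.
Row 1, column 6: row 1 has {blue, green, gold} and column 6 has {red, blue, green, gold, teal}, leaving only pink.
Row 5, column 4: row 5 has {red, blue, green, gold, pink} and column 4 has {blue, green, gold}, leaving only teal.
Row 1 already has {blue, green, gold, pink} and column 4 already has {blue, green, gold, teal}, so row 1, column 4 must be red.

red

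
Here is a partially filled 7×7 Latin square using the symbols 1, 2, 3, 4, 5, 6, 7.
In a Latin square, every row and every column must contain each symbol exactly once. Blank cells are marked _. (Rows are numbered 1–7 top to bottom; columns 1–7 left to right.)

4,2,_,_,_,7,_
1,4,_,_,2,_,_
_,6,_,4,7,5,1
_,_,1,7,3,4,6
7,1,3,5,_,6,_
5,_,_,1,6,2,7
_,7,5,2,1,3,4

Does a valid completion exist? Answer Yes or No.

No

Row 2, column 6: row 2 together with column 6 already contain {1, 2, 3, 4, 5, 6, 7} — every symbol — so nothing can go there. The grid has no valid completion.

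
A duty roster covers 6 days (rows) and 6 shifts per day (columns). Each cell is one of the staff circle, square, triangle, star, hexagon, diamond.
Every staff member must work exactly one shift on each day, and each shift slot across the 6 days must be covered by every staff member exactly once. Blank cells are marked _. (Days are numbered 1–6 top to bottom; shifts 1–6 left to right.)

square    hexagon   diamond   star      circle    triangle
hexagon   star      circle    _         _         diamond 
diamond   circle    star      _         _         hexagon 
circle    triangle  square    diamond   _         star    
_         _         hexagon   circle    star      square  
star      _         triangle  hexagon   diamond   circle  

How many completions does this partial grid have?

Day 2, shift 4: eliminating its day and shift leaves {square, triangle}.
Day 2, shift 5: eliminating its day and shift leaves {square, triangle}.
Day 3, shift 4: eliminating its day and shift leaves {square, triangle}.
Day 3, shift 5: eliminating its day and shift leaves {square, triangle}.
Day 4, shift 5: eliminating its day and shift leaves {hexagon}.
Day 5, shift 1: eliminating its day and shift leaves {triangle}.
Day 5, shift 2: eliminating its day and shift leaves {diamond}.
Day 6, shift 2: eliminating its day and shift leaves {square}.
Enumerating the assignments across these blanks that avoid any day or shift repeat gives 2 completions.

2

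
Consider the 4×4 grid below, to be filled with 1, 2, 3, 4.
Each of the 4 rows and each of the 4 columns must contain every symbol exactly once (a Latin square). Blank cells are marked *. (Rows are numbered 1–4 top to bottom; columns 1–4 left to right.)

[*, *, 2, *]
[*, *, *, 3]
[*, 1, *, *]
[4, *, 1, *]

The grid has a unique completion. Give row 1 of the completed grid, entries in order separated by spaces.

Row 2, column 3: row 2 has {3} and column 3 has {1, 2}, leaving only 4.
Row 2, column 2: row 2 has {3, 4} and column 2 has {1}, leaving only 2.
Row 2, column 1: row 2 has {2, 3, 4} and column 1 has {4}, leaving only 1.
Row 1, column 1: row 1 has {2} and column 1 has {1, 4}, leaving only 3.
Row 1, column 2: row 1 has {2, 3} and column 2 has {1, 2}, leaving only 4.
Row 1, column 4: row 1 has {2, 3, 4} and column 4 has {3}, leaving only 1.
So row 1 reads: 3 4 2 1.

3 4 2 1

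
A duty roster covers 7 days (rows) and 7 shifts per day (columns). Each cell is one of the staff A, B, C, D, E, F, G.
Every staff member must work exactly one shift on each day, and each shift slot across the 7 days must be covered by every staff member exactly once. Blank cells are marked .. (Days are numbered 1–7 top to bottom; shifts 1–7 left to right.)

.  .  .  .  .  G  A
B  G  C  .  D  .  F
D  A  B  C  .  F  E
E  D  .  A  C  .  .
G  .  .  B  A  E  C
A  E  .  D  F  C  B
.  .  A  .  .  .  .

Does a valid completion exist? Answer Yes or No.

No

Day 2, shift 4: day 2 has {B, C, D, F, G} and shift 4 has {A, B, C, D}, so it must be E.
Day 1, shift 4: day 1 has {A, G} and shift 4 has {A, B, C, D, E}, so it must be F.
Day 1, shift 1: day 1 has {A, F, G} and shift 1 has {A, B, D, E, G}, so it must be C.
Day 1, shift 2: day 1 has {A, C, F, G} and shift 2 has {A, D, E, G}, so it must be B.
Day 1, shift 5: day 1 has {A, B, C, F, G} and shift 5 has {A, C, D, F}, so it must be E.
Day 1, shift 3: day 1 has {A, B, C, E, F, G} and shift 3 has {A, B, C}, so it must be D.
Day 2, shift 6: day 2 has {B, C, D, E, F, G} and shift 6 has {C, E, F, G}, so it must be A.
Day 3, shift 5: day 3 has {A, B, C, D, E, F} and shift 5 has {A, C, D, E, F}, so it must be G.
Day 4, shift 6: day 4 has {A, C, D, E} and shift 6 has {A, C, E, F, G}, so it must be B.
Day 4, shift 7: day 4 has {A, B, C, D, E} and shift 7 has {A, B, C, E, F}, so it must be G.
Day 4, shift 3: day 4 has {A, B, C, D, E, G} and shift 3 has {A, B, C, D}, so it must be F.
Now day 5, shift 3: day 5 together with shift 3 already contain {A, B, C, D, E, F, G} — every symbol — so nothing can go there. The grid has no valid completion.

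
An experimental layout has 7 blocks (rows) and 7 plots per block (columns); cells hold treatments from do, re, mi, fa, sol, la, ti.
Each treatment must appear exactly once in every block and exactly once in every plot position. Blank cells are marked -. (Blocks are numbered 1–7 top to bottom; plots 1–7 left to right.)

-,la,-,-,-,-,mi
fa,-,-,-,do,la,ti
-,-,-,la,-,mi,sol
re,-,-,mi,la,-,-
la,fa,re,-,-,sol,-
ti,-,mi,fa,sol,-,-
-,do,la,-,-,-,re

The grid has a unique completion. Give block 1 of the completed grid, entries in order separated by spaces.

sol la ti do fa re mi

Block 2, plot 3: block 2 has {do, fa, la, ti} and plot 3 has {re, mi, la}, leaving only sol.
Block 2, plot 4: block 2 has {do, fa, sol, la, ti} and plot 4 has {mi, fa, la}, leaving only re.
Block 2, plot 2: block 2 has {do, re, fa, sol, la, ti} and plot 2 has {do, fa, la}, leaving only mi.
Block 3, plot 1: block 3 has {mi, sol, la} and plot 1 has {re, fa, la, ti}, leaving only do.
Block 1, plot 1: block 1 has {mi, la} and plot 1 has {do, re, fa, la, ti}, leaving only sol.
Block 5, plot 7: block 5 has {re, fa, sol, la} and plot 7 has {re, mi, sol, ti}, leaving only do.
Block 4, plot 7: block 4 has {re, mi, la} and plot 7 has {do, re, mi, sol, ti}, leaving only fa.
Block 5, plot 4: block 5 has {do, re, fa, sol, la} and plot 4 has {re, mi, fa, la}, leaving only ti.
Block 1, plot 4: block 1 has {mi, sol, la} and plot 4 has {re, mi, fa, la, ti}, leaving only do.
Block 5, plot 5: block 5 has {do, re, fa, sol, la, ti} and plot 5 has {do, sol, la}, leaving only mi.
Block 6, plot 2: block 6 has {mi, fa, sol, ti} and plot 2 has {do, mi, fa, la}, leaving only re.
Block 3, plot 2: block 3 has {do, mi, sol, la} and plot 2 has {do, re, mi, fa, la}, leaving only ti.
Block 3, plot 3: block 3 has {do, mi, sol, la, ti} and plot 3 has {re, mi, sol, la}, leaving only fa.
Block 1, plot 3: block 1 has {do, mi, sol, la} and plot 3 has {re, mi, fa, sol, la}, leaving only ti.
Block 3, plot 5: block 3 has {do, mi, fa, sol, la, ti} and plot 5 has {do, mi, sol, la}, leaving only re.
Block 1, plot 5: block 1 has {do, mi, sol, la, ti} and plot 5 has {do, re, mi, sol, la}, leaving only fa.
Block 1, plot 6: block 1 has {do, mi, fa, sol, la, ti} and plot 6 has {mi, sol, la}, leaving only re.
So block 1 reads: sol la ti do fa re mi.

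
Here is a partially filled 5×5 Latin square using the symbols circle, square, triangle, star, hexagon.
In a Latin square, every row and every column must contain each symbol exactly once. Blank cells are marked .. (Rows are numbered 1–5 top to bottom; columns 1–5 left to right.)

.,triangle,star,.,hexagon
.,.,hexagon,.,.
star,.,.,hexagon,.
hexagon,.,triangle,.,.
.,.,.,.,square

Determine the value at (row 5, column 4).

star

Row 5, column 3: row 5 has {square} and column 3 has {triangle, star, hexagon}, leaving only circle.
Row 3, column 3: row 3 has {star, hexagon} and column 3 has {circle, triangle, star, hexagon}, leaving only square.
Row 3, column 2: row 3 has {square, star, hexagon} and column 2 has {triangle}, leaving only circle.
Row 3, column 5: row 3 has {circle, square, star, hexagon} and column 5 has {square, hexagon}, leaving only triangle.
Row 5, column 1: row 5 has {circle, square} and column 1 has {star, hexagon}, leaving only triangle.
Row 5 already has {circle, square, triangle} and column 4 already has {hexagon}, so row 5, column 4 must be star.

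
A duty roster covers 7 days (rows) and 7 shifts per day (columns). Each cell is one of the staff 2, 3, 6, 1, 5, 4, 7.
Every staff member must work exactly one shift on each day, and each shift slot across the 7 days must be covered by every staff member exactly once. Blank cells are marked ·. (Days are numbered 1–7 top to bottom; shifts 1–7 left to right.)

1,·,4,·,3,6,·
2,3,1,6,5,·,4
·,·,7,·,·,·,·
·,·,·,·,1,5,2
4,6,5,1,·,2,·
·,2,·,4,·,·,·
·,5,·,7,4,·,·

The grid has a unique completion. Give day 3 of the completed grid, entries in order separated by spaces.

Day 1, shift 2: day 1 has {3, 6, 1, 4} and shift 2 has {2, 3, 6, 5}, leaving only 7.
Day 1, shift 7: day 1 has {3, 6, 1, 4, 7} and shift 7 has {2, 4}, leaving only 5.
Day 1, shift 4: day 1 has {3, 6, 1, 5, 4, 7} and shift 4 has {6, 1, 4, 7}, leaving only 2.
Day 2, shift 6: day 2 has {2, 3, 6, 1, 5, 4} and shift 6 has {2, 6, 5}, leaving only 7.
Day 4, shift 2: day 4 has {2, 1, 5} and shift 2 has {2, 3, 6, 5, 7}, leaving only 4.
Day 3, shift 2: day 3 has {7} and shift 2 has {2, 3, 6, 5, 4, 7}, leaving only 1.
Day 4, shift 4: day 4 has {2, 1, 5, 4} and shift 4 has {2, 6, 1, 4, 7}, leaving only 3.
Day 3, shift 4: day 3 has {1, 7} and shift 4 has {2, 3, 6, 1, 4, 7}, leaving only 5.
Day 4, shift 3: day 4 has {2, 3, 1, 5, 4} and shift 3 has {1, 5, 4, 7}, leaving only 6.
Day 4, shift 1: day 4 has {2, 3, 6, 1, 5, 4} and shift 1 has {2, 1, 4}, leaving only 7.
Day 5, shift 5: day 5 has {2, 6, 1, 5, 4} and shift 5 has {3, 1, 5, 4}, leaving only 7.
Day 5, shift 7: day 5 has {2, 6, 1, 5, 4, 7} and shift 7 has {2, 5, 4}, leaving only 3.
Day 3, shift 7: day 3 has {1, 5, 7} and shift 7 has {2, 3, 5, 4}, leaving only 6.
Day 3, shift 1: day 3 has {6, 1, 5, 7} and shift 1 has {2, 1, 4, 7}, leaving only 3.
Day 3, shift 5: day 3 has {3, 6, 1, 5, 7} and shift 5 has {3, 1, 5, 4, 7}, leaving only 2.
Day 3, shift 6: day 3 has {2, 3, 6, 1, 5, 7} and shift 6 has {2, 6, 5, 7}, leaving only 4.
So day 3 reads: 3 1 7 5 2 4 6.

3 1 7 5 2 4 6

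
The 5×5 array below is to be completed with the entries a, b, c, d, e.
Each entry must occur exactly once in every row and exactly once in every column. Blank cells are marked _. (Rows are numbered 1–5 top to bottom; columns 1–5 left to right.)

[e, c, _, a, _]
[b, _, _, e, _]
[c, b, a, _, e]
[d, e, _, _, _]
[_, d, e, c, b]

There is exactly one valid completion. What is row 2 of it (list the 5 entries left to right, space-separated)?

b a d e c

Row 2, column 2: row 2 has {b, e} and column 2 has {b, c, d, e}, leaving only a.
Row 1, column 5: row 1 has {a, c, e} and column 5 has {b, e}, leaving only d.
Row 2, column 5: row 2 has {a, b, e} and column 5 has {b, d, e}, leaving only c.
Row 2, column 3: row 2 has {a, b, c, e} and column 3 has {a, e}, leaving only d.
So row 2 reads: b a d e c.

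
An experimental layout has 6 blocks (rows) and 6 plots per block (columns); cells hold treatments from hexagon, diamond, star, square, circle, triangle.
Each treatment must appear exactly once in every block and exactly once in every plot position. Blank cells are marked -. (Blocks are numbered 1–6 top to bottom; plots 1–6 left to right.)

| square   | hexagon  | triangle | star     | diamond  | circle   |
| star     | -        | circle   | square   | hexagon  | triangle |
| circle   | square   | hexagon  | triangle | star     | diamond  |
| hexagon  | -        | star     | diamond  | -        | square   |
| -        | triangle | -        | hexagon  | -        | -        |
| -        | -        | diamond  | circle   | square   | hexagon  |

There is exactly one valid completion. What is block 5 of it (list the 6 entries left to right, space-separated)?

Block 5, plot 1: block 5 has {hexagon, triangle} and plot 1 has {hexagon, star, square, circle}, leaving only diamond.
Block 5, plot 3: block 5 has {hexagon, diamond, triangle} and plot 3 has {hexagon, diamond, star, circle, triangle}, leaving only square.
Block 5, plot 5: block 5 has {hexagon, diamond, square, triangle} and plot 5 has {hexagon, diamond, star, square}, leaving only circle.
Block 5, plot 6: block 5 has {hexagon, diamond, square, circle, triangle} and plot 6 has {hexagon, diamond, square, circle, triangle}, leaving only star.
So block 5 reads: diamond triangle square hexagon circle star.

diamond triangle square hexagon circle star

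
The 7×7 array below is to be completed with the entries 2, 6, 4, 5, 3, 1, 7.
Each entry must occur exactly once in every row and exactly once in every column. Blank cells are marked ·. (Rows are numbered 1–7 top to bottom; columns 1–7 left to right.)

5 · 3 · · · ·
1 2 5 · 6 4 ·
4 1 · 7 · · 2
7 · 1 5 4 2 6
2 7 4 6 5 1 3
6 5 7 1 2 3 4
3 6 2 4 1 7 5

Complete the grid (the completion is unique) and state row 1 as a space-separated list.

5 4 3 2 7 6 1

Row 1, column 2: row 1 has {5, 3} and column 2 has {2, 6, 5, 1, 7}, leaving only 4.
Row 1, column 4: row 1 has {4, 5, 3} and column 4 has {6, 4, 5, 1, 7}, leaving only 2.
Row 1, column 5: row 1 has {2, 4, 5, 3} and column 5 has {2, 6, 4, 5, 1}, leaving only 7.
Row 1, column 6: row 1 has {2, 4, 5, 3, 7} and column 6 has {2, 4, 3, 1, 7}, leaving only 6.
Row 1, column 7: row 1 has {2, 6, 4, 5, 3, 7} and column 7 has {2, 6, 4, 5, 3}, leaving only 1.
So row 1 reads: 5 4 3 2 7 6 1.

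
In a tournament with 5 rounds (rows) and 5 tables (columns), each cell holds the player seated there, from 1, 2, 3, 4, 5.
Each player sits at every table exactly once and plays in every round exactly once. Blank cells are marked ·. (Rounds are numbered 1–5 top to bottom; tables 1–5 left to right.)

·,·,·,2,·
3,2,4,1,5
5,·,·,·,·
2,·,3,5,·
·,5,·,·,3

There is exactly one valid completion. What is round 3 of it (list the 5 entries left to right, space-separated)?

5 4 1 3 2

Round 5, table 4: round 5 has {3, 5} and table 4 has {1, 2, 5}, leaving only 4.
Round 3, table 4: round 3 has {5} and table 4 has {1, 2, 4, 5}, leaving only 3.
Round 5, table 1: round 5 has {3, 4, 5} and table 1 has {2, 3, 5}, leaving only 1.
Round 1, table 1: round 1 has {2} and table 1 has {1, 2, 3, 5}, leaving only 4.
Round 1, table 5: round 1 has {2, 4} and table 5 has {3, 5}, leaving only 1.
Round 1, table 2: round 1 has {1, 2, 4} and table 2 has {2, 5}, leaving only 3.
Round 1, table 3: round 1 has {1, 2, 3, 4} and table 3 has {3, 4}, leaving only 5.
Round 4, table 5: round 4 has {2, 3, 5} and table 5 has {1, 3, 5}, leaving only 4.
Round 3, table 5: round 3 has {3, 5} and table 5 has {1, 3, 4, 5}, leaving only 2.
Round 3, table 3: round 3 has {2, 3, 5} and table 3 has {3, 4, 5}, leaving only 1.
Round 3, table 2: round 3 has {1, 2, 3, 5} and table 2 has {2, 3, 5}, leaving only 4.
So round 3 reads: 5 4 1 3 2.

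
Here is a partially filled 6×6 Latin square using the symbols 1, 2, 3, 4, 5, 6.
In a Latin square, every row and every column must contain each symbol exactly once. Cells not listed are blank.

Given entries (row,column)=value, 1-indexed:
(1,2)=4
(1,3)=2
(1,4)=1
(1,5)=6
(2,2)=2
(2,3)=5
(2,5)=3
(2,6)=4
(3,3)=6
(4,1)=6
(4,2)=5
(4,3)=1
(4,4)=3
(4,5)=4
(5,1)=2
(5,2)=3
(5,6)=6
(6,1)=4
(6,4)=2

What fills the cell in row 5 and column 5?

Row 2, column 1: row 2 has {2, 3, 4, 5} and column 1 has {2, 4, 6}, leaving only 1.
Row 2, column 4: row 2 has {1, 2, 3, 4, 5} and column 4 has {1, 2, 3}, leaving only 6.
Row 3, column 2: row 3 has {6} and column 2 has {2, 3, 4, 5}, leaving only 1.
Row 4, column 6: row 4 has {1, 3, 4, 5, 6} and column 6 has {4, 6}, leaving only 2.
Row 5, column 3: row 5 has {2, 3, 6} and column 3 has {1, 2, 5, 6}, leaving only 4.
Row 5, column 4: row 5 has {2, 3, 4, 6} and column 4 has {1, 2, 3, 6}, leaving only 5.
Row 5 already has {2, 3, 4, 5, 6} and column 5 already has {3, 4, 6}, so row 5, column 5 must be 1.

1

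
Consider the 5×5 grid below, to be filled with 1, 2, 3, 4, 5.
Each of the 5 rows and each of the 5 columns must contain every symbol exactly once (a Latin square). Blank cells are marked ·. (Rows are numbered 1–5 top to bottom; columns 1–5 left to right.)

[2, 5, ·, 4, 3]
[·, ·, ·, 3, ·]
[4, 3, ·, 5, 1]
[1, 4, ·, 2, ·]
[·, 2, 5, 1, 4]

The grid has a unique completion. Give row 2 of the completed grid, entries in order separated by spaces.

Row 2, column 1: row 2 has {3} and column 1 has {1, 2, 4}, leaving only 5.
Row 2, column 2: row 2 has {3, 5} and column 2 has {2, 3, 4, 5}, leaving only 1.
Row 2, column 5: row 2 has {1, 3, 5} and column 5 has {1, 3, 4}, leaving only 2.
Row 2, column 3: row 2 has {1, 2, 3, 5} and column 3 has {5}, leaving only 4.
So row 2 reads: 5 1 4 3 2.

5 1 4 3 2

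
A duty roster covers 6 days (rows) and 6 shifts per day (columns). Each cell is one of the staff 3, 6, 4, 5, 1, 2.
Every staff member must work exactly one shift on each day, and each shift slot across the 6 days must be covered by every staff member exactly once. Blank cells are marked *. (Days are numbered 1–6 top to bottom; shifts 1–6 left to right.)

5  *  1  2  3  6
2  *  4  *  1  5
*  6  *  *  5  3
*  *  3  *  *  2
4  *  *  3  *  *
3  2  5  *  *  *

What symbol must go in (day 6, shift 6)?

4

Day 1, shift 2: day 1 has {3, 6, 5, 1, 2} and shift 2 has {6, 2}, leaving only 4.
Day 2, shift 2: day 2 has {4, 5, 1, 2} and shift 2 has {6, 4, 2}, leaving only 3.
Day 2, shift 4: day 2 has {3, 4, 5, 1, 2} and shift 4 has {3, 2}, leaving only 6.
Day 3, shift 1: day 3 has {3, 6, 5} and shift 1 has {3, 4, 5, 2}, leaving only 1.
Day 3, shift 3: day 3 has {3, 6, 5, 1} and shift 3 has {3, 4, 5, 1}, leaving only 2.
Day 3, shift 4: day 3 has {3, 6, 5, 1, 2} and shift 4 has {3, 6, 2}, leaving only 4.
Day 4, shift 1: day 4 has {3, 2} and shift 1 has {3, 4, 5, 1, 2}, leaving only 6.
Day 4, shift 5: day 4 has {3, 6, 2} and shift 5 has {3, 5, 1}, leaving only 4.
Day 5, shift 3: day 5 has {3, 4} and shift 3 has {3, 4, 5, 1, 2}, leaving only 6.
Day 5, shift 5: day 5 has {3, 6, 4} and shift 5 has {3, 4, 5, 1}, leaving only 2.
Day 5, shift 6: day 5 has {3, 6, 4, 2} and shift 6 has {3, 6, 5, 2}, leaving only 1.
Day 6 already has {3, 5, 2} and shift 6 already has {3, 6, 5, 1, 2}, so day 6, shift 6 must be 4.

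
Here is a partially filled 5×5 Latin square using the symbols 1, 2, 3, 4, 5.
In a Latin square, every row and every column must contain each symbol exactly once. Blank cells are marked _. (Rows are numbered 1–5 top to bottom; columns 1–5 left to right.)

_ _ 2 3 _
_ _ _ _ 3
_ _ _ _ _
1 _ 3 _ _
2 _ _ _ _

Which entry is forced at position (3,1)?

Row 3, column 1 is narrowed to {3, 4, 5}.
If it were 4, then row 2, column 1 would be left with no valid symbol.
If it were 5, then row 2, column 1 would be left with no valid symbol.
So row 3, column 1 must be 3.

3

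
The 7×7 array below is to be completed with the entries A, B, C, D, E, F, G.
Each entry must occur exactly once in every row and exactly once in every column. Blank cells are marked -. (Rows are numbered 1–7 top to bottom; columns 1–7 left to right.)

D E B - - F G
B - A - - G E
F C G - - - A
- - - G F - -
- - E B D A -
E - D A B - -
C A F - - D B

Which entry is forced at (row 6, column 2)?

Row 1, column 4: row 1 has {B, D, E, F, G} and column 4 has {A, B, G}, leaving only C.
Row 1, column 5: row 1 has {B, C, D, E, F, G} and column 5 has {B, D, F}, leaving only A.
Row 2, column 5: row 2 has {A, B, E, G} and column 5 has {A, B, D, F}, leaving only C.
Row 3, column 5: row 3 has {A, C, F, G} and column 5 has {A, B, C, D, F}, leaving only E.
Row 3, column 4: row 3 has {A, C, E, F, G} and column 4 has {A, B, C, G}, leaving only D.
Row 2, column 4: row 2 has {A, B, C, E, G} and column 4 has {A, B, C, D, G}, leaving only F.
Row 2, column 2: row 2 has {A, B, C, E, F, G} and column 2 has {A, C, E}, leaving only D.
Row 3, column 6: row 3 has {A, C, D, E, F, G} and column 6 has {A, D, F, G}, leaving only B.
Row 4, column 1: row 4 has {F, G} and column 1 has {B, C, D, E, F}, leaving only A.
Row 4, column 2: row 4 has {A, F, G} and column 2 has {A, C, D, E}, leaving only B.
Row 4, column 3: row 4 has {A, B, F, G} and column 3 has {A, B, D, E, F, G}, leaving only C.
Row 4, column 6: row 4 has {A, B, C, F, G} and column 6 has {A, B, D, F, G}, leaving only E.
Row 4, column 7: row 4 has {A, B, C, E, F, G} and column 7 has {A, B, E, G}, leaving only D.
Row 5, column 1: row 5 has {A, B, D, E} and column 1 has {A, B, C, D, E, F}, leaving only G.
Row 5, column 2: row 5 has {A, B, D, E, G} and column 2 has {A, B, C, D, E}, leaving only F.
Row 6 already has {A, B, D, E} and column 2 already has {A, B, C, D, E, F}, so row 6, column 2 must be G.

G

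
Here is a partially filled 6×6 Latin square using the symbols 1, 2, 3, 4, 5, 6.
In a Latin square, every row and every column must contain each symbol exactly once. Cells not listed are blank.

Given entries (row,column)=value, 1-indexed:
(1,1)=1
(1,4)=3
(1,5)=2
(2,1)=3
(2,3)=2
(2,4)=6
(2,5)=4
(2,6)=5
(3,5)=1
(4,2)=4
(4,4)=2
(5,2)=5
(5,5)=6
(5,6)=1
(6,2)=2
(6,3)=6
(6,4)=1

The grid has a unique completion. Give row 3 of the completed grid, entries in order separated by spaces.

6 3 4 5 1 2

Row 1, column 2: row 1 has {1, 2, 3} and column 2 has {2, 4, 5}, leaving only 6.
Row 3, column 2: row 3 has {1} and column 2 has {2, 4, 5, 6}, leaving only 3.
Row 1, column 6: row 1 has {1, 2, 3, 6} and column 6 has {1, 5}, leaving only 4.
Row 1, column 3: row 1 has {1, 2, 3, 4, 6} and column 3 has {2, 6}, leaving only 5.
Row 3, column 3: row 3 has {1, 3} and column 3 has {2, 5, 6}, leaving only 4.
Row 3, column 4: row 3 has {1, 3, 4} and column 4 has {1, 2, 3, 6}, leaving only 5.
Row 2, column 2: row 2 has {2, 3, 4, 5, 6} and column 2 has {2, 3, 4, 5, 6}, leaving only 1.
Row 5, column 3: row 5 has {1, 5, 6} and column 3 has {2, 4, 5, 6}, leaving only 3.
Row 4, column 3: row 4 has {2, 4} and column 3 has {2, 3, 4, 5, 6}, leaving only 1.
Row 5, column 4: row 5 has {1, 3, 5, 6} and column 4 has {1, 2, 3, 5, 6}, leaving only 4.
Row 5, column 1: row 5 has {1, 3, 4, 5, 6} and column 1 has {1, 3}, leaving only 2.
Row 3, column 1: row 3 has {1, 3, 4, 5} and column 1 has {1, 2, 3}, leaving only 6.
Row 3, column 6: row 3 has {1, 3, 4, 5, 6} and column 6 has {1, 4, 5}, leaving only 2.
So row 3 reads: 6 3 4 5 1 2.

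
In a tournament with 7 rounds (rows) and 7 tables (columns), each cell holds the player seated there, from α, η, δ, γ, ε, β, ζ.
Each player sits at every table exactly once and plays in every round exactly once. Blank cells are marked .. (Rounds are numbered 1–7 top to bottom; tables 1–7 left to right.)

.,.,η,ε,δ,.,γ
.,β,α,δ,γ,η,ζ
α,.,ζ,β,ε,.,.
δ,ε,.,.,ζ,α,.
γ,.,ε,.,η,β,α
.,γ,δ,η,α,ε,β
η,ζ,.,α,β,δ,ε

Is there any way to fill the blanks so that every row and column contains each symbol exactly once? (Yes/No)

No round or table among the givens repeats a symbol, and propagating forced cells runs into no contradiction.
One valid completion exists (for instance, β α η ε δ ζ γ / ε β α δ γ η ζ / α η ζ β ε γ δ / δ ε β γ ζ α η / γ δ ε ζ η β α / ζ γ δ η α ε β / η ζ γ α β δ ε).

Yes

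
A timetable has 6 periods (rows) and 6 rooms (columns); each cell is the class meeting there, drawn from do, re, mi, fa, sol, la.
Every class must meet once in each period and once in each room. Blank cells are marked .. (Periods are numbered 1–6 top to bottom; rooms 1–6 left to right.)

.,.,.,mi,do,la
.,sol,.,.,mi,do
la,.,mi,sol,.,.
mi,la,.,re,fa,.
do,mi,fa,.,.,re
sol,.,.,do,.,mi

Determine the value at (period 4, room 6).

Period 4 already has {re, mi, fa, la} and room 6 already has {do, re, mi, la}, so period 4, room 6 must be sol.

sol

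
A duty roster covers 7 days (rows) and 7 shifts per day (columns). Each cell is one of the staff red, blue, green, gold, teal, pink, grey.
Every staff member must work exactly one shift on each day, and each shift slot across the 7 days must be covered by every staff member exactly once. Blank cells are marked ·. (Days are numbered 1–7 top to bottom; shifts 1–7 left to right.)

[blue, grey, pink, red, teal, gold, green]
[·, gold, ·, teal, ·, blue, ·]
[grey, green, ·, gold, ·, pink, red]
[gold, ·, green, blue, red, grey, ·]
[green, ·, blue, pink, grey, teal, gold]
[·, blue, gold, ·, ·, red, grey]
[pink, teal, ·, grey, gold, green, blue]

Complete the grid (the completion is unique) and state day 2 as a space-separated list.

Day 2, shift 1: day 2 has {blue, gold, teal} and shift 1 has {blue, green, gold, pink, grey}, leaving only red.
Day 2, shift 3: day 2 has {red, blue, gold, teal} and shift 3 has {blue, green, gold, pink}, leaving only grey.
Day 2, shift 7: day 2 has {red, blue, gold, teal, grey} and shift 7 has {red, blue, green, gold, grey}, leaving only pink.
Day 2, shift 5: day 2 has {red, blue, gold, teal, pink, grey} and shift 5 has {red, gold, teal, grey}, leaving only green.
So day 2 reads: red gold grey teal green blue pink.

red gold grey teal green blue pink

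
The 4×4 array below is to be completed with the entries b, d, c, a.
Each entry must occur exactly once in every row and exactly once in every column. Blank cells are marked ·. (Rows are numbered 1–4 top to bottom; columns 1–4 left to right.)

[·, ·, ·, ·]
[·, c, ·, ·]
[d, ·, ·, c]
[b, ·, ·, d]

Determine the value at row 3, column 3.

a

Row 2, column 1: row 2 has {c} and column 1 has {b, d}, leaving only a.
Row 1, column 1: row 1 has {} and column 1 has {b, d, a}, leaving only c.
Row 2, column 4: row 2 has {c, a} and column 4 has {d, c}, leaving only b.
Row 1, column 4: row 1 has {c} and column 4 has {b, d, c}, leaving only a.
Row 2, column 3: row 2 has {b, c, a} and column 3 has {}, leaving only d.
Row 1, column 3: row 1 has {c, a} and column 3 has {d}, leaving only b.
Row 3 already has {d, c} and column 3 already has {b, d}, so row 3, column 3 must be a.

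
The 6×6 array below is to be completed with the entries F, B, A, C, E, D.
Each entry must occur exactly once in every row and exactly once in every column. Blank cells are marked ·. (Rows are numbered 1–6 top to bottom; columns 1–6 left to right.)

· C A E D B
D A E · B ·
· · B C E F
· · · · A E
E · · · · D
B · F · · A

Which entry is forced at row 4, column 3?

D

Row 1, column 1: row 1 has {B, A, C, E, D} and column 1 has {B, E, D}, leaving only F.
Row 2, column 4: row 2 has {B, A, E, D} and column 4 has {C, E}, leaving only F.
Row 2, column 6: row 2 has {F, B, A, E, D} and column 6 has {F, B, A, E, D}, leaving only C.
Row 3, column 1: row 3 has {F, B, C, E} and column 1 has {F, B, E, D}, leaving only A.
Row 3, column 2: row 3 has {F, B, A, C, E} and column 2 has {A, C}, leaving only D.
Row 4, column 1: row 4 has {A, E} and column 1 has {F, B, A, E, D}, leaving only C.
Row 4 already has {A, C, E} and column 3 already has {F, B, A, E}, so row 4, column 3 must be D.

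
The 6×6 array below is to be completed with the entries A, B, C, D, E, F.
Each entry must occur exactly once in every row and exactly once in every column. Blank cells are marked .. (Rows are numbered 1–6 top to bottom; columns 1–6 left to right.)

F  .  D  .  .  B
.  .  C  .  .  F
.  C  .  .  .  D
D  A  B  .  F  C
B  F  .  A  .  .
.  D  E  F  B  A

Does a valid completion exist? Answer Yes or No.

Row 5, column 3: row 5 together with column 3 already contain {A, B, C, D, E, F} — every symbol — so nothing can go there. The grid has no valid completion.

No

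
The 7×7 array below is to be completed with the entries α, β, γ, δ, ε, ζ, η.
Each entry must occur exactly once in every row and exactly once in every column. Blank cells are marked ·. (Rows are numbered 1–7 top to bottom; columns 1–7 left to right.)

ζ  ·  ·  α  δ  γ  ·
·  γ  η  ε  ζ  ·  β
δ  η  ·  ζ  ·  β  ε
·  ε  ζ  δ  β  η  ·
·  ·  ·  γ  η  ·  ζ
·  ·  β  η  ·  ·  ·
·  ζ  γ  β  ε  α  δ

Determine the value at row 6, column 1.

ε

Row 1, column 2: row 1 has {α, γ, δ, ζ} and column 2 has {γ, ε, ζ, η}, leaving only β.
Row 1, column 3: row 1 has {α, β, γ, δ, ζ} and column 3 has {β, γ, ζ, η}, leaving only ε.
Row 1, column 7: row 1 has {α, β, γ, δ, ε, ζ} and column 7 has {β, δ, ε, ζ}, leaving only η.
Row 2, column 1: row 2 has {β, γ, ε, ζ, η} and column 1 has {δ, ζ}, leaving only α.
Row 2, column 6: row 2 has {α, β, γ, ε, ζ, η} and column 6 has {α, β, γ, η}, leaving only δ.
Row 3, column 3: row 3 has {β, δ, ε, ζ, η} and column 3 has {β, γ, ε, ζ, η}, leaving only α.
Row 3, column 5: row 3 has {α, β, δ, ε, ζ, η} and column 5 has {β, δ, ε, ζ, η}, leaving only γ.
Row 4, column 1: row 4 has {β, δ, ε, ζ, η} and column 1 has {α, δ, ζ}, leaving only γ.
Row 6 already has {β, η} and column 1 already has {α, γ, δ, ζ}, so row 6, column 1 must be ε.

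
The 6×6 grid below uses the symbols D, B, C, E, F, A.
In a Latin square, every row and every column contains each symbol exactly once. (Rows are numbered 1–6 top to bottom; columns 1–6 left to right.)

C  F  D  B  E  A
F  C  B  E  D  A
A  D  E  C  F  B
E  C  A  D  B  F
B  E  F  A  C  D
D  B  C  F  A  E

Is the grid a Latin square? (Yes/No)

Every row is a permutation, but column 6 contains A twice (at rows 1 and 2).

No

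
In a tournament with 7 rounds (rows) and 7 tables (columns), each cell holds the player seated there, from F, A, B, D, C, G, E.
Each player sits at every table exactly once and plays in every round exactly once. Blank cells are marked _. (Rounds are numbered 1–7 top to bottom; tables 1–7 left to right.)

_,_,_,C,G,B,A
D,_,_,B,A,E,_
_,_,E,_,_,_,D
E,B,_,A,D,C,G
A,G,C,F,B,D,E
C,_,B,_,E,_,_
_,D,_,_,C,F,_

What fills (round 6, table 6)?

Round 1, table 1: round 1 has {A, B, C, G} and table 1 has {A, D, C, E}, leaving only F.
Round 1, table 2: round 1 has {F, A, B, C, G} and table 2 has {B, D, G}, leaving only E.
Round 1, table 3: round 1 has {F, A, B, C, G, E} and table 3 has {B, C, E}, leaving only D.
Round 3, table 4: round 3 has {D, E} and table 4 has {F, A, B, C}, leaving only G.
Round 3, table 1: round 3 has {D, G, E} and table 1 has {F, A, D, C, E}, leaving only B.
Round 3, table 5: round 3 has {B, D, G, E} and table 5 has {A, B, D, C, G, E}, leaving only F.
Round 3, table 6: round 3 has {F, B, D, G, E} and table 6 has {F, B, D, C, E}, leaving only A.
Round 6 already has {B, C, E} and table 6 already has {F, A, B, D, C, E}, so round 6, table 6 must be G.

G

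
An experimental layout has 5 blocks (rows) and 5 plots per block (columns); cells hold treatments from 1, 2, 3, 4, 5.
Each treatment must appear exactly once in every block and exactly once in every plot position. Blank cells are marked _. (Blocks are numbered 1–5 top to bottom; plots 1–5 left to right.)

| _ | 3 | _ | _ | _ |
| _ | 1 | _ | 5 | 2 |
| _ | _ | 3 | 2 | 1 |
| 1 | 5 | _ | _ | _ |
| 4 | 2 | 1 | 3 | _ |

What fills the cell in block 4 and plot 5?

Block 2, plot 1: block 2 has {1, 2, 5} and plot 1 has {1, 4}, leaving only 3.
Block 2, plot 3: block 2 has {1, 2, 3, 5} and plot 3 has {1, 3}, leaving only 4.
Block 3, plot 1: block 3 has {1, 2, 3} and plot 1 has {1, 3, 4}, leaving only 5.
Block 1, plot 1: block 1 has {3} and plot 1 has {1, 3, 4, 5}, leaving only 2.
Block 1, plot 3: block 1 has {2, 3} and plot 3 has {1, 3, 4}, leaving only 5.
Block 1, plot 5: block 1 has {2, 3, 5} and plot 5 has {1, 2}, leaving only 4.
Block 4 already has {1, 5} and plot 5 already has {1, 2, 4}, so block 4, plot 5 must be 3.

3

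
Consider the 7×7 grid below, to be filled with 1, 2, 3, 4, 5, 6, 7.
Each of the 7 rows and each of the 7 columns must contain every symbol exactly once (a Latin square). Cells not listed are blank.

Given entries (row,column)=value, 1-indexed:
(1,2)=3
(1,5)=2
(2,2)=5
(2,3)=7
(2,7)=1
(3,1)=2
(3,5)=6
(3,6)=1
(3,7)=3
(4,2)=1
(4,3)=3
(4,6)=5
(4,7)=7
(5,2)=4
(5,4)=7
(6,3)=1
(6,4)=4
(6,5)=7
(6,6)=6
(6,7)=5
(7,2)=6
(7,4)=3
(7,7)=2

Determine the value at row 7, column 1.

Row 3, column 2: row 3 has {1, 2, 3, 6} and column 2 has {1, 3, 4, 5, 6}, leaving only 7.
Row 3, column 4: row 3 has {1, 2, 3, 6, 7} and column 4 has {3, 4, 7}, leaving only 5.
Row 3, column 3: row 3 has {1, 2, 3, 5, 6, 7} and column 3 has {1, 3, 7}, leaving only 4.
Row 4, column 5: row 4 has {1, 3, 5, 7} and column 5 has {2, 6, 7}, leaving only 4.
Row 2, column 5: row 2 has {1, 5, 7} and column 5 has {2, 4, 6, 7}, leaving only 3.
Row 4, column 1: row 4 has {1, 3, 4, 5, 7} and column 1 has {2}, leaving only 6.
Row 2, column 1: row 2 has {1, 3, 5, 7} and column 1 has {2, 6}, leaving only 4.
Row 2, column 6: row 2 has {1, 3, 4, 5, 7} and column 6 has {1, 5, 6}, leaving only 2.
Row 2, column 4: row 2 has {1, 2, 3, 4, 5, 7} and column 4 has {3, 4, 5, 7}, leaving only 6.
Row 1, column 4: row 1 has {2, 3} and column 4 has {3, 4, 5, 6, 7}, leaving only 1.
Row 4, column 4: row 4 has {1, 3, 4, 5, 6, 7} and column 4 has {1, 3, 4, 5, 6, 7}, leaving only 2.
Row 5, column 6: row 5 has {4, 7} and column 6 has {1, 2, 5, 6}, leaving only 3.
Row 5, column 7: row 5 has {3, 4, 7} and column 7 has {1, 2, 3, 5, 7}, leaving only 6.
Row 1, column 7: row 1 has {1, 2, 3} and column 7 has {1, 2, 3, 5, 6, 7}, leaving only 4.
Row 1, column 6: row 1 has {1, 2, 3, 4} and column 6 has {1, 2, 3, 5, 6}, leaving only 7.
Row 1, column 1: row 1 has {1, 2, 3, 4, 7} and column 1 has {2, 4, 6}, leaving only 5.
Row 1, column 3: row 1 has {1, 2, 3, 4, 5, 7} and column 3 has {1, 3, 4, 7}, leaving only 6.
Row 5, column 1: row 5 has {3, 4, 6, 7} and column 1 has {2, 4, 5, 6}, leaving only 1.
Row 7 already has {2, 3, 6} and column 1 already has {1, 2, 4, 5, 6}, so row 7, column 1 must be 7.

7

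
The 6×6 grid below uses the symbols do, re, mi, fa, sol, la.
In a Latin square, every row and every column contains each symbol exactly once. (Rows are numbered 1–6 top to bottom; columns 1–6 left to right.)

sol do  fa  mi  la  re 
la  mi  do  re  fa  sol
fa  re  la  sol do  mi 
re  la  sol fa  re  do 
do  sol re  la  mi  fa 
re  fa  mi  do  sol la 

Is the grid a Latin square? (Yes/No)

Row 4 contains re twice (at columns 1 and 5), so it is not a permutation.

No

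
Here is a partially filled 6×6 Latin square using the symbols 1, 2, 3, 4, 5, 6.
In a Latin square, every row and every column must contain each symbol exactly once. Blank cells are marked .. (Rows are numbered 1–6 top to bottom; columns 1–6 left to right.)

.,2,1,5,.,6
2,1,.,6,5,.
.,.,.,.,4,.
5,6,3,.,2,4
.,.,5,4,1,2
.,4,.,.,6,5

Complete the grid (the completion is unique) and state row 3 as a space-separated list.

Row 1, column 5: row 1 has {1, 2, 5, 6} and column 5 has {1, 2, 4, 5, 6}, leaving only 3.
Row 1, column 1: row 1 has {1, 2, 3, 5, 6} and column 1 has {2, 5}, leaving only 4.
Row 2, column 3: row 2 has {1, 2, 5, 6} and column 3 has {1, 3, 5}, leaving only 4.
Row 2, column 6: row 2 has {1, 2, 4, 5, 6} and column 6 has {2, 4, 5, 6}, leaving only 3.
Row 3, column 6: row 3 has {4} and column 6 has {2, 3, 4, 5, 6}, leaving only 1.
Row 4, column 4: row 4 has {2, 3, 4, 5, 6} and column 4 has {4, 5, 6}, leaving only 1.
Row 5, column 2: row 5 has {1, 2, 4, 5} and column 2 has {1, 2, 4, 6}, leaving only 3.
Row 3, column 2: row 3 has {1, 4} and column 2 has {1, 2, 3, 4, 6}, leaving only 5.
Row 5, column 1: row 5 has {1, 2, 3, 4, 5} and column 1 has {2, 4, 5}, leaving only 6.
Row 3, column 1: row 3 has {1, 4, 5} and column 1 has {2, 4, 5, 6}, leaving only 3.
Row 3, column 4: row 3 has {1, 3, 4, 5} and column 4 has {1, 4, 5, 6}, leaving only 2.
Row 3, column 3: row 3 has {1, 2, 3, 4, 5} and column 3 has {1, 3, 4, 5}, leaving only 6.
So row 3 reads: 3 5 6 2 4 1.

3 5 6 2 4 1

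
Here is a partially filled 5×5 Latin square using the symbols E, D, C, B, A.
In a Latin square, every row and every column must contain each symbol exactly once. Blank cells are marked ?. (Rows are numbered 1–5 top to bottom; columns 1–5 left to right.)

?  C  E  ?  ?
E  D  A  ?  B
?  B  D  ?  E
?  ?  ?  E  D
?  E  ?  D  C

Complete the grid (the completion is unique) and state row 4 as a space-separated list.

Row 4, column 2: row 4 has {E, D} and column 2 has {E, D, C, B}, leaving only A.
Row 1, column 5: row 1 has {E, C} and column 5 has {E, D, C, B}, leaving only A.
Row 1, column 4: row 1 has {E, C, A} and column 4 has {E, D}, leaving only B.
Row 1, column 1: row 1 has {E, C, B, A} and column 1 has {E}, leaving only D.
Row 2, column 4: row 2 has {E, D, B, A} and column 4 has {E, D, B}, leaving only C.
Row 3, column 4: row 3 has {E, D, B} and column 4 has {E, D, C, B}, leaving only A.
Row 3, column 1: row 3 has {E, D, B, A} and column 1 has {E, D}, leaving only C.
Row 4, column 1: row 4 has {E, D, A} and column 1 has {E, D, C}, leaving only B.
Row 4, column 3: row 4 has {E, D, B, A} and column 3 has {E, D, A}, leaving only C.
So row 4 reads: B A C E D.

B A C E D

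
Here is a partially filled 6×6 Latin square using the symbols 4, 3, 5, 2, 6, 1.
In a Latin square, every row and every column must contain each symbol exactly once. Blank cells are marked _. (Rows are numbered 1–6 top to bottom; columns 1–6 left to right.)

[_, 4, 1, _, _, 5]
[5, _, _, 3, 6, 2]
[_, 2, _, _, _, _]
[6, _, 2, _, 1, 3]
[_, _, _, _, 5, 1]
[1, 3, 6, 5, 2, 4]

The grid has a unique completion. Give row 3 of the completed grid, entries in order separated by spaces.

Row 3, column 6: row 3 has {2} and column 6 has {4, 3, 5, 2, 1}, leaving only 6.
Row 1, column 5: row 1 has {4, 5, 1} and column 5 has {5, 2, 6, 1}, leaving only 3.
Row 3, column 5: row 3 has {2, 6} and column 5 has {3, 5, 2, 6, 1}, leaving only 4.
Row 3, column 1: row 3 has {4, 2, 6} and column 1 has {5, 6, 1}, leaving only 3.
Row 3, column 3: row 3 has {4, 3, 2, 6} and column 3 has {2, 6, 1}, leaving only 5.
Row 3, column 4: row 3 has {4, 3, 5, 2, 6} and column 4 has {3, 5}, leaving only 1.
So row 3 reads: 3 2 5 1 4 6.

3 2 5 1 4 6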